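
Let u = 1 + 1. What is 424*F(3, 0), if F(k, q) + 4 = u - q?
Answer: -848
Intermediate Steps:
u = 2
F(k, q) = -2 - q (F(k, q) = -4 + (2 - q) = -2 - q)
424*F(3, 0) = 424*(-2 - 1*0) = 424*(-2 + 0) = 424*(-2) = -848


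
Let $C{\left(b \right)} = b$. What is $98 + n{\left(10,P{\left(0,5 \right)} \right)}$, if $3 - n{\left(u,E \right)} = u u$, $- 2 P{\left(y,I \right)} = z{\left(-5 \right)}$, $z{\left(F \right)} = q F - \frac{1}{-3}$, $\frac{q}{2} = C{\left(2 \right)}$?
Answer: $1$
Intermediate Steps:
$q = 4$ ($q = 2 \cdot 2 = 4$)
$z{\left(F \right)} = \frac{1}{3} + 4 F$ ($z{\left(F \right)} = 4 F - \frac{1}{-3} = 4 F - - \frac{1}{3} = 4 F + \frac{1}{3} = \frac{1}{3} + 4 F$)
$P{\left(y,I \right)} = \frac{59}{6}$ ($P{\left(y,I \right)} = - \frac{\frac{1}{3} + 4 \left(-5\right)}{2} = - \frac{\frac{1}{3} - 20}{2} = \left(- \frac{1}{2}\right) \left(- \frac{59}{3}\right) = \frac{59}{6}$)
$n{\left(u,E \right)} = 3 - u^{2}$ ($n{\left(u,E \right)} = 3 - u u = 3 - u^{2}$)
$98 + n{\left(10,P{\left(0,5 \right)} \right)} = 98 + \left(3 - 10^{2}\right) = 98 + \left(3 - 100\right) = 98 - 97 = 1$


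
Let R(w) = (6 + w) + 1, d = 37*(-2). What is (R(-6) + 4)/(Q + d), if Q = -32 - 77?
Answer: -5/183 ≈ -0.027322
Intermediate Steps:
d = -74
R(w) = 7 + w
Q = -109
(R(-6) + 4)/(Q + d) = ((7 - 6) + 4)/(-109 - 74) = (1 + 4)/(-183) = -1/183*5 = -5/183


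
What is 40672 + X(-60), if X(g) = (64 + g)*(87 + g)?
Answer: 40780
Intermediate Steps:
40672 + X(-60) = 40672 + (5568 + (-60)**2 + 151*(-60)) = 40672 + (5568 + 3600 - 9060) = 40672 + 108 = 40780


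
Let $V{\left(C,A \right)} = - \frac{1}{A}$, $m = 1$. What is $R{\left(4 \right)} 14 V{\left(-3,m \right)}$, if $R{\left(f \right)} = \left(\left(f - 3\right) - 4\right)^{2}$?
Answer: $-126$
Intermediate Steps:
$R{\left(f \right)} = \left(-7 + f\right)^{2}$ ($R{\left(f \right)} = \left(\left(-3 + f\right) - 4\right)^{2} = \left(-7 + f\right)^{2}$)
$R{\left(4 \right)} 14 V{\left(-3,m \right)} = \left(-7 + 4\right)^{2} \cdot 14 \left(- 1^{-1}\right) = \left(-3\right)^{2} \cdot 14 \left(\left(-1\right) 1\right) = 9 \cdot 14 \left(-1\right) = 126 \left(-1\right) = -126$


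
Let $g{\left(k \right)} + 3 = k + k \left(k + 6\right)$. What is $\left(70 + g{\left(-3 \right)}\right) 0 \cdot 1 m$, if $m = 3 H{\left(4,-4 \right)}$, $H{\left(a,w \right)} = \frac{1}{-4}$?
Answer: $0$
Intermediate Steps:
$H{\left(a,w \right)} = - \frac{1}{4}$
$g{\left(k \right)} = -3 + k + k \left(6 + k\right)$ ($g{\left(k \right)} = -3 + \left(k + k \left(k + 6\right)\right) = -3 + \left(k + k \left(6 + k\right)\right) = -3 + k + k \left(6 + k\right)$)
$m = - \frac{3}{4}$ ($m = 3 \left(- \frac{1}{4}\right) = - \frac{3}{4} \approx -0.75$)
$\left(70 + g{\left(-3 \right)}\right) 0 \cdot 1 m = \left(70 + \left(-3 + \left(-3\right)^{2} + 7 \left(-3\right)\right)\right) 0 \cdot 1 \left(- \frac{3}{4}\right) = \left(70 - 15\right) 0 \left(- \frac{3}{4}\right) = \left(70 - 15\right) 0 = 55 \cdot 0 = 0$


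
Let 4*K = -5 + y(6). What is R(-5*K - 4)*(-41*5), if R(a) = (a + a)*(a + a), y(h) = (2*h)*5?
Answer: -17359605/4 ≈ -4.3399e+6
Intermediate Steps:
y(h) = 10*h
K = 55/4 (K = (-5 + 10*6)/4 = (-5 + 60)/4 = (¼)*55 = 55/4 ≈ 13.750)
R(a) = 4*a² (R(a) = (2*a)*(2*a) = 4*a²)
R(-5*K - 4)*(-41*5) = (4*(-5*55/4 - 4)²)*(-41*5) = (4*(-275/4 - 4)²)*(-205) = (4*(-291/4)²)*(-205) = (4*(84681/16))*(-205) = (84681/4)*(-205) = -17359605/4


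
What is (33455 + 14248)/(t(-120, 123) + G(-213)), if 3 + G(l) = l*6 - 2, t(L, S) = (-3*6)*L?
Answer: 47703/877 ≈ 54.393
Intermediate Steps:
t(L, S) = -18*L
G(l) = -5 + 6*l (G(l) = -3 + (l*6 - 2) = -3 + (6*l - 2) = -3 + (-2 + 6*l) = -5 + 6*l)
(33455 + 14248)/(t(-120, 123) + G(-213)) = (33455 + 14248)/(-18*(-120) + (-5 + 6*(-213))) = 47703/(2160 + (-5 - 1278)) = 47703/(2160 - 1283) = 47703/877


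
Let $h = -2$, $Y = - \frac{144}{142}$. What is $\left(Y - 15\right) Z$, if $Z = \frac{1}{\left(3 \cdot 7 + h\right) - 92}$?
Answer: $\frac{1137}{5183} \approx 0.21937$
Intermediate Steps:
$Y = - \frac{72}{71}$ ($Y = \left(-144\right) \frac{1}{142} = - \frac{72}{71} \approx -1.0141$)
$Z = - \frac{1}{73}$ ($Z = \frac{1}{\left(3 \cdot 7 - 2\right) - 92} = \frac{1}{\left(21 - 2\right) - 92} = \frac{1}{19 - 92} = \frac{1}{-73} = - \frac{1}{73} \approx -0.013699$)
$\left(Y - 15\right) Z = \left(- \frac{72}{71} - 15\right) \left(- \frac{1}{73}\right) = \left(- \frac{1137}{71}\right) \left(- \frac{1}{73}\right) = \frac{1137}{5183}$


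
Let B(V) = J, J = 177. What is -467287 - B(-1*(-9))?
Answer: -467464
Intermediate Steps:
B(V) = 177
-467287 - B(-1*(-9)) = -467287 - 1*177 = -467287 - 177 = -467464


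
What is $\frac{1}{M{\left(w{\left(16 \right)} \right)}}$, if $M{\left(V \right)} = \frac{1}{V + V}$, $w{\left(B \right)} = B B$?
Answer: $512$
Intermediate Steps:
$w{\left(B \right)} = B^{2}$
$M{\left(V \right)} = \frac{1}{2 V}$
$\frac{1}{M{\left(w{\left(16 \right)} \right)}} = \frac{1}{\frac{1}{2} \frac{1}{16^{2}}} = \frac{1}{\frac{1}{2} \cdot \frac{1}{256}} = \frac{1}{\frac{1}{512}} = 512$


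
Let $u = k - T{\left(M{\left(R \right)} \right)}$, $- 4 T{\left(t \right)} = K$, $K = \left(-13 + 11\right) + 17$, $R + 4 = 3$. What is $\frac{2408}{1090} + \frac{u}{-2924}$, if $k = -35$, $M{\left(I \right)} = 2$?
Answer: $\frac{14150109}{6374320} \approx 2.2199$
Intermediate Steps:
$R = -1$ ($R = -4 + 3 = -1$)
$K = 15$ ($K = -2 + 17 = 15$)
$T{\left(t \right)} = - \frac{15}{4}$ ($T{\left(t \right)} = \left(- \frac{1}{4}\right) 15 = - \frac{15}{4}$)
$u = - \frac{125}{4}$ ($u = -35 - - \frac{15}{4} = -35 + \frac{15}{4} = - \frac{125}{4} \approx -31.25$)
$\frac{2408}{1090} + \frac{u}{-2924} = \frac{2408}{1090} - \frac{125}{4 \left(-2924\right)} = 2408 \cdot \frac{1}{1090} - - \frac{125}{11696} = \frac{1204}{545} + \frac{125}{11696} = \frac{14150109}{6374320}$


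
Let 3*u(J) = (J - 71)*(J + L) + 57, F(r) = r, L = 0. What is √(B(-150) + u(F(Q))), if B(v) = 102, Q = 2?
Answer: 5*√3 ≈ 8.6602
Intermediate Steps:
u(J) = 19 + J*(-71 + J)/3 (u(J) = ((J - 71)*(J + 0) + 57)/3 = ((-71 + J)*J + 57)/3 = (J*(-71 + J) + 57)/3 = (57 + J*(-71 + J))/3 = 19 + J*(-71 + J)/3)
√(B(-150) + u(F(Q))) = √(102 + (19 - 71/3*2 + (⅓)*2²)) = √(102 + (19 - 142/3 + (⅓)*4)) = √(102 + (19 - 142/3 + 4/3)) = √(102 - 27) = √75 = 5*√3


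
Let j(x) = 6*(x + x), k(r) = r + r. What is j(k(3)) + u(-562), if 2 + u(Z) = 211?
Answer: 281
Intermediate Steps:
k(r) = 2*r
u(Z) = 209 (u(Z) = -2 + 211 = 209)
j(x) = 12*x (j(x) = 6*(2*x) = 12*x)
j(k(3)) + u(-562) = 12*(2*3) + 209 = 12*6 + 209 = 72 + 209 = 281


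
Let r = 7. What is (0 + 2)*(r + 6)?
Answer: 26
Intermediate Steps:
(0 + 2)*(r + 6) = (0 + 2)*(7 + 6) = 2*13 = 26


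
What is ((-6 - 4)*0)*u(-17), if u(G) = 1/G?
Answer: 0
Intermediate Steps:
((-6 - 4)*0)*u(-17) = ((-6 - 4)*0)/(-17) = -10*0*(-1/17) = 0*(-1/17) = 0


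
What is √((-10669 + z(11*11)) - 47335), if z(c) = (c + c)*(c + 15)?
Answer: 6*I*√697 ≈ 158.4*I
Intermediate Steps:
z(c) = 2*c*(15 + c) (z(c) = (2*c)*(15 + c) = 2*c*(15 + c))
√((-10669 + z(11*11)) - 47335) = √((-10669 + 2*(11*11)*(15 + 11*11)) - 47335) = √((-10669 + 2*121*(15 + 121)) - 47335) = √((-10669 + 2*121*136) - 47335) = √((-10669 + 32912) - 47335) = √(22243 - 47335) = √(-25092) = 6*I*√697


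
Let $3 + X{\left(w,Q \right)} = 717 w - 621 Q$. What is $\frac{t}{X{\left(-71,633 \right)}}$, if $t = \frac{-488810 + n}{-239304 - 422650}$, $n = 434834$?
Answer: $- \frac{8996}{48984926977} \approx -1.8365 \cdot 10^{-7}$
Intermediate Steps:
$X{\left(w,Q \right)} = -3 - 621 Q + 717 w$ ($X{\left(w,Q \right)} = -3 - \left(- 717 w + 621 Q\right) = -3 - 621 Q + 717 w$)
$t = \frac{26988}{330977}$ ($t = \frac{-488810 + 434834}{-239304 - 422650} = - \frac{53976}{-661954} = \left(-53976\right) \left(- \frac{1}{661954}\right) = \frac{26988}{330977} \approx 0.08154$)
$\frac{t}{X{\left(-71,633 \right)}} = \frac{26988}{330977 \left(-3 - 393093 + 717 \left(-71\right)\right)} = \frac{26988}{330977 \left(-3 - 393093 - 50907\right)} = \frac{26988}{330977 \left(-444003\right)} = \frac{26988}{330977} \left(- \frac{1}{444003}\right) = - \frac{8996}{48984926977}$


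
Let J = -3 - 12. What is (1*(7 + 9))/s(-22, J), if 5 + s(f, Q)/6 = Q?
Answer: -2/15 ≈ -0.13333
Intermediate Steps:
J = -15
s(f, Q) = -30 + 6*Q
(1*(7 + 9))/s(-22, J) = (1*(7 + 9))/(-30 + 6*(-15)) = (1*16)/(-30 - 90) = 16/(-120) = 16*(-1/120) = -2/15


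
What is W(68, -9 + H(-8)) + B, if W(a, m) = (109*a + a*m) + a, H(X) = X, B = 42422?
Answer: 48746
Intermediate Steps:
W(a, m) = 110*a + a*m
W(68, -9 + H(-8)) + B = 68*(110 + (-9 - 8)) + 42422 = 68*(110 - 17) + 42422 = 68*93 + 42422 = 6324 + 42422 = 48746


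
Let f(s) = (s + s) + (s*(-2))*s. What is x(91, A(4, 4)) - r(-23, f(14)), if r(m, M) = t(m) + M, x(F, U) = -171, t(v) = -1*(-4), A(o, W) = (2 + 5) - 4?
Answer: 189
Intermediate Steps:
A(o, W) = 3 (A(o, W) = 7 - 4 = 3)
t(v) = 4
f(s) = -2*s**2 + 2*s (f(s) = 2*s + (-2*s)*s = 2*s - 2*s**2 = -2*s**2 + 2*s)
r(m, M) = 4 + M
x(91, A(4, 4)) - r(-23, f(14)) = -171 - (4 + 2*14*(1 - 1*14)) = -171 - (4 + 2*14*(1 - 14)) = -171 - (4 + 2*14*(-13)) = -171 - (4 - 364) = -171 - 1*(-360) = -171 + 360 = 189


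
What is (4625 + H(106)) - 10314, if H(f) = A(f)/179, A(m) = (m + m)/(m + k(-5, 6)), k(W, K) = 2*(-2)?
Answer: -51934775/9129 ≈ -5689.0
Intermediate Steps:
k(W, K) = -4
A(m) = 2*m/(-4 + m) (A(m) = (m + m)/(m - 4) = (2*m)/(-4 + m) = 2*m/(-4 + m))
H(f) = 2*f/(179*(-4 + f)) (H(f) = (2*f/(-4 + f))/179 = (2*f/(-4 + f))*(1/179) = 2*f/(179*(-4 + f)))
(4625 + H(106)) - 10314 = (4625 + (2/179)*106/(-4 + 106)) - 10314 = (4625 + (2/179)*106/102) - 10314 = (4625 + (2/179)*106*(1/102)) - 10314 = (4625 + 106/9129) - 10314 = 42221731/9129 - 10314 = -51934775/9129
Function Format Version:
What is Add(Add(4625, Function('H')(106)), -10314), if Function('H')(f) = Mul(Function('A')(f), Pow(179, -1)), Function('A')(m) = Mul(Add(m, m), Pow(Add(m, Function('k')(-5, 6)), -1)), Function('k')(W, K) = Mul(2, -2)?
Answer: Rational(-51934775, 9129) ≈ -5689.0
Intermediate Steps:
Function('k')(W, K) = -4
Function('A')(m) = Mul(2, m, Pow(Add(-4, m), -1)) (Function('A')(m) = Mul(Add(m, m), Pow(Add(m, -4), -1)) = Mul(Mul(2, m), Pow(Add(-4, m), -1)) = Mul(2, m, Pow(Add(-4, m), -1)))
Function('H')(f) = Mul(Rational(2, 179), f, Pow(Add(-4, f), -1)) (Function('H')(f) = Mul(Mul(2, f, Pow(Add(-4, f), -1)), Pow(179, -1)) = Mul(Mul(2, f, Pow(Add(-4, f), -1)), Rational(1, 179)) = Mul(Rational(2, 179), f, Pow(Add(-4, f), -1)))
Add(Add(4625, Function('H')(106)), -10314) = Add(Add(4625, Mul(Rational(2, 179), 106, Pow(Add(-4, 106), -1))), -10314) = Add(Add(4625, Mul(Rational(2, 179), 106, Pow(102, -1))), -10314) = Add(Add(4625, Mul(Rational(2, 179), 106, Rational(1, 102))), -10314) = Add(Add(4625, Rational(106, 9129)), -10314) = Add(Rational(42221731, 9129), -10314) = Rational(-51934775, 9129)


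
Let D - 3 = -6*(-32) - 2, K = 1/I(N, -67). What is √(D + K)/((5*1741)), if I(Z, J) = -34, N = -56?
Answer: 81*√34/295970 ≈ 0.0015958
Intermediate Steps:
K = -1/34 (K = 1/(-34) = -1/34 ≈ -0.029412)
D = 193 (D = 3 + (-6*(-32) - 2) = 3 + (192 - 2) = 3 + 190 = 193)
√(D + K)/((5*1741)) = √(193 - 1/34)/((5*1741)) = √(6561/34)/8705 = (81*√34/34)*(1/8705) = 81*√34/295970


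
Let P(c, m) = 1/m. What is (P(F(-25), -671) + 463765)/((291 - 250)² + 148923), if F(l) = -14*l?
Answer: 155593157/50527642 ≈ 3.0794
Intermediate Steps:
(P(F(-25), -671) + 463765)/((291 - 250)² + 148923) = (1/(-671) + 463765)/((291 - 250)² + 148923) = (-1/671 + 463765)/(41² + 148923) = 311186314/(671*(1681 + 148923)) = (311186314/671)/150604 = (311186314/671)*(1/150604) = 155593157/50527642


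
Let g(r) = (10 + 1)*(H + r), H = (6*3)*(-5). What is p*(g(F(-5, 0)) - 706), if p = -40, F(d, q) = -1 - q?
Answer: 68280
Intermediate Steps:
H = -90 (H = 18*(-5) = -90)
g(r) = -990 + 11*r (g(r) = (10 + 1)*(-90 + r) = 11*(-90 + r) = -990 + 11*r)
p*(g(F(-5, 0)) - 706) = -40*((-990 + 11*(-1 - 1*0)) - 706) = -40*((-990 + 11*(-1 + 0)) - 706) = -40*((-990 + 11*(-1)) - 706) = -40*((-990 - 11) - 706) = -40*(-1001 - 706) = -40*(-1707) = 68280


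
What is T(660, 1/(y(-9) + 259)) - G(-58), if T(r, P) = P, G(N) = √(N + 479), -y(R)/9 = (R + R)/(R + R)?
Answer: 1/250 - √421 ≈ -20.514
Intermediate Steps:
y(R) = -9 (y(R) = -9*(R + R)/(R + R) = -9*2*R/(2*R) = -9*2*R*1/(2*R) = -9*1 = -9)
G(N) = √(479 + N)
T(660, 1/(y(-9) + 259)) - G(-58) = 1/(-9 + 259) - √(479 - 58) = 1/250 - √421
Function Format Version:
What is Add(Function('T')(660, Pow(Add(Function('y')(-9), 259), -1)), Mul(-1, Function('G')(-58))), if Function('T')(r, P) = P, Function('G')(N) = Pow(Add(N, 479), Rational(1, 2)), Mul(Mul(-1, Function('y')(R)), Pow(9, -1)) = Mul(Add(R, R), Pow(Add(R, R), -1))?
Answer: Add(Rational(1, 250), Mul(-1, Pow(421, Rational(1, 2)))) ≈ -20.514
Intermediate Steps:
Function('y')(R) = -9 (Function('y')(R) = Mul(-9, Mul(Add(R, R), Pow(Add(R, R), -1))) = Mul(-9, Mul(Mul(2, R), Pow(Mul(2, R), -1))) = Mul(-9, Mul(Mul(2, R), Mul(Rational(1, 2), Pow(R, -1)))) = Mul(-9, 1) = -9)
Function('G')(N) = Pow(Add(479, N), Rational(1, 2))
Add(Function('T')(660, Pow(Add(Function('y')(-9), 259), -1)), Mul(-1, Function('G')(-58))) = Add(Pow(Add(-9, 259), -1), Mul(-1, Pow(Add(479, -58), Rational(1, 2)))) = Add(Pow(250, -1), Mul(-1, Pow(421, Rational(1, 2)))) = Add(Rational(1, 250), Mul(-1, Pow(421, Rational(1, 2))))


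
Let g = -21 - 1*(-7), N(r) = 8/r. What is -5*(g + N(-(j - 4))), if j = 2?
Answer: 50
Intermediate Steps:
g = -14 (g = -21 + 7 = -14)
-5*(g + N(-(j - 4))) = -5*(-14 + 8/((-(2 - 4)))) = -5*(-14 + 8/((-1*(-2)))) = -5*(-14 + 8/2) = -5*(-14 + 8*(½)) = -5*(-14 + 4) = -5*(-10) = 50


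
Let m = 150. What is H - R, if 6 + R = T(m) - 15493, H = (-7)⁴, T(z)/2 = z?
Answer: 17600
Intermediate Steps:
T(z) = 2*z
H = 2401
R = -15199 (R = -6 + (2*150 - 15493) = -6 + (300 - 15493) = -6 - 15193 = -15199)
H - R = 2401 - 1*(-15199) = 2401 + 15199 = 17600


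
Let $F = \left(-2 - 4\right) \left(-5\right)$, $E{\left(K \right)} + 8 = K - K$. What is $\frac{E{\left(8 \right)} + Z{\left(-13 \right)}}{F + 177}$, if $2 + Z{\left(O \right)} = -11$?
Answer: $- \frac{7}{69} \approx -0.10145$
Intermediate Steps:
$Z{\left(O \right)} = -13$ ($Z{\left(O \right)} = -2 - 11 = -13$)
$E{\left(K \right)} = -8$ ($E{\left(K \right)} = -8 + \left(K - K\right) = -8 + 0 = -8$)
$F = 30$ ($F = \left(-6\right) \left(-5\right) = 30$)
$\frac{E{\left(8 \right)} + Z{\left(-13 \right)}}{F + 177} = \frac{-8 - 13}{30 + 177} = - \frac{21}{207} = \left(-21\right) \frac{1}{207} = - \frac{7}{69}$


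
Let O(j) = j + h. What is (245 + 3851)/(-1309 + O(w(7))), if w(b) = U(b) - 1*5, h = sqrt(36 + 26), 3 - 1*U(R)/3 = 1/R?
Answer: -131002368/41750003 - 100352*sqrt(62)/41750003 ≈ -3.1567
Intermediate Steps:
U(R) = 9 - 3/R
h = sqrt(62) ≈ 7.8740
w(b) = 4 - 3/b (w(b) = (9 - 3/b) - 1*5 = (9 - 3/b) - 5 = 4 - 3/b)
O(j) = j + sqrt(62)
(245 + 3851)/(-1309 + O(w(7))) = (245 + 3851)/(-1309 + ((4 - 3/7) + sqrt(62))) = 4096/(-1309 + ((4 - 3*1/7) + sqrt(62))) = 4096/(-1309 + ((4 - 3/7) + sqrt(62))) = 4096/(-1309 + (25/7 + sqrt(62))) = 4096/(-9138/7 + sqrt(62))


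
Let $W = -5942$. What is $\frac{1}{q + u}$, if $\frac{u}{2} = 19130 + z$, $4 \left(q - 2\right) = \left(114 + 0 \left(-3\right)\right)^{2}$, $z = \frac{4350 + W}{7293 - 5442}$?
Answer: $\frac{1851}{76833677} \approx 2.4091 \cdot 10^{-5}$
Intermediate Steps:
$z = - \frac{1592}{1851}$ ($z = \frac{4350 - 5942}{7293 - 5442} = - \frac{1592}{1851} \approx -0.86008$)
$q = 3251$ ($q = 2 + \frac{\left(114 + 0 \left(-3\right)\right)^{2}}{4} = 2 + \frac{\left(114 + 0\right)^{2}}{4} = 2 + \frac{114^{2}}{4} = 2 + \frac{1}{4} \cdot 12996 = 2 + 3249 = 3251$)
$u = \frac{70816076}{1851}$ ($u = 2 \left(19130 - \frac{1592}{1851}\right) = 2 \cdot \frac{35408038}{1851} = \frac{70816076}{1851} \approx 38258.0$)
$\frac{1}{q + u} = \frac{1}{3251 + \frac{70816076}{1851}} = \frac{1}{\frac{76833677}{1851}} = \frac{1851}{76833677}$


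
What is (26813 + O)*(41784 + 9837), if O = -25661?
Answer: 59467392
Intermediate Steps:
(26813 + O)*(41784 + 9837) = (26813 - 25661)*(41784 + 9837) = 1152*51621 = 59467392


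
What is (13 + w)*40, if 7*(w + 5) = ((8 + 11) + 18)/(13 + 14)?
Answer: 61960/189 ≈ 327.83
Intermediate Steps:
w = -908/189 (w = -5 + (((8 + 11) + 18)/(13 + 14))/7 = -5 + ((19 + 18)/27)/7 = -5 + (37*(1/27))/7 = -5 + (1/7)*(37/27) = -5 + 37/189 = -908/189 ≈ -4.8042)
(13 + w)*40 = (13 - 908/189)*40 = (1549/189)*40 = 61960/189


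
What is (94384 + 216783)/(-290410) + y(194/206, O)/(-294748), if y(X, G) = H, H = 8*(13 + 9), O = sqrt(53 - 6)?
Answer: -22941740769/21399441670 ≈ -1.0721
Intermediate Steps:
O = sqrt(47) ≈ 6.8557
H = 176 (H = 8*22 = 176)
y(X, G) = 176
(94384 + 216783)/(-290410) + y(194/206, O)/(-294748) = (94384 + 216783)/(-290410) + 176/(-294748) = 311167*(-1/290410) + 176*(-1/294748) = -311167/290410 - 44/73687 = -22941740769/21399441670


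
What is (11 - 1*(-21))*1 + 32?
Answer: 64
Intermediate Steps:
(11 - 1*(-21))*1 + 32 = (11 + 21)*1 + 32 = 32*1 + 32 = 32 + 32 = 64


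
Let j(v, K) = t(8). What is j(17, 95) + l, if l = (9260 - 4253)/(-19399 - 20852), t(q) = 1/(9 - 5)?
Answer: 6741/53668 ≈ 0.12561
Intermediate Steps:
t(q) = ¼ (t(q) = 1/4 = ¼)
j(v, K) = ¼
l = -1669/13417 (l = 5007/(-40251) = 5007*(-1/40251) = -1669/13417 ≈ -0.12439)
j(17, 95) + l = ¼ - 1669/13417 = 6741/53668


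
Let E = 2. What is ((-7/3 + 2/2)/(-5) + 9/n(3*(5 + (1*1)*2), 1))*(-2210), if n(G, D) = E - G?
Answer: 26078/57 ≈ 457.51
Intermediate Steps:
n(G, D) = 2 - G
((-7/3 + 2/2)/(-5) + 9/n(3*(5 + (1*1)*2), 1))*(-2210) = ((-7/3 + 2/2)/(-5) + 9/(2 - 3*(5 + (1*1)*2)))*(-2210) = ((-7*1/3 + 2*(1/2))*(-1/5) + 9/(2 - 3*(5 + 1*2)))*(-2210) = ((-7/3 + 1)*(-1/5) + 9/(2 - 3*(5 + 2)))*(-2210) = (-4/3*(-1/5) + 9/(2 - 3*7))*(-2210) = (4/15 + 9/(2 - 1*21))*(-2210) = (4/15 + 9/(2 - 21))*(-2210) = (4/15 + 9/(-19))*(-2210) = (4/15 + 9*(-1/19))*(-2210) = (4/15 - 9/19)*(-2210) = -59/285*(-2210) = 26078/57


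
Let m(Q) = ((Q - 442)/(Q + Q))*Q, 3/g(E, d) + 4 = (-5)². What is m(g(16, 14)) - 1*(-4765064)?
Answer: 66707803/14 ≈ 4.7648e+6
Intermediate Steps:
g(E, d) = ⅐ (g(E, d) = 3/(-4 + (-5)²) = 3/(-4 + 25) = 3/21 = 3*(1/21) = ⅐)
m(Q) = -221 + Q/2 (m(Q) = ((-442 + Q)/((2*Q)))*Q = ((-442 + Q)*(1/(2*Q)))*Q = ((-442 + Q)/(2*Q))*Q = -221 + Q/2)
m(g(16, 14)) - 1*(-4765064) = (-221 + (½)*(⅐)) - 1*(-4765064) = (-221 + 1/14) + 4765064 = -3093/14 + 4765064 = 66707803/14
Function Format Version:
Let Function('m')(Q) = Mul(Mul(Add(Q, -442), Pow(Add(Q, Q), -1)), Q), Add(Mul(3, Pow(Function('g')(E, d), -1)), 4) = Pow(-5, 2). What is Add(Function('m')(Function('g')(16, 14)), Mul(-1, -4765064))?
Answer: Rational(66707803, 14) ≈ 4.7648e+6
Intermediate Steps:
Function('g')(E, d) = Rational(1, 7) (Function('g')(E, d) = Mul(3, Pow(Add(-4, Pow(-5, 2)), -1)) = Mul(3, Pow(Add(-4, 25), -1)) = Mul(3, Pow(21, -1)) = Mul(3, Rational(1, 21)) = Rational(1, 7))
Function('m')(Q) = Add(-221, Mul(Rational(1, 2), Q)) (Function('m')(Q) = Mul(Mul(Add(-442, Q), Pow(Mul(2, Q), -1)), Q) = Mul(Mul(Add(-442, Q), Mul(Rational(1, 2), Pow(Q, -1))), Q) = Mul(Mul(Rational(1, 2), Pow(Q, -1), Add(-442, Q)), Q) = Add(-221, Mul(Rational(1, 2), Q)))
Add(Function('m')(Function('g')(16, 14)), Mul(-1, -4765064)) = Add(Add(-221, Mul(Rational(1, 2), Rational(1, 7))), Mul(-1, -4765064)) = Add(Add(-221, Rational(1, 14)), 4765064) = Add(Rational(-3093, 14), 4765064) = Rational(66707803, 14)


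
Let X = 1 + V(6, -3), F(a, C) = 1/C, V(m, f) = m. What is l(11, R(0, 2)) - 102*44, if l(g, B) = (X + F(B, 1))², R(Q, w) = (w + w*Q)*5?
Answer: -4424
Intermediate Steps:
R(Q, w) = 5*w + 5*Q*w (R(Q, w) = (w + Q*w)*5 = 5*w + 5*Q*w)
X = 7 (X = 1 + 6 = 7)
l(g, B) = 64 (l(g, B) = (7 + 1/1)² = (7 + 1)² = 8² = 64)
l(11, R(0, 2)) - 102*44 = 64 - 102*44 = 64 - 4488 = -4424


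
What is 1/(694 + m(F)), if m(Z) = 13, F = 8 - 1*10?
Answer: 1/707 ≈ 0.0014144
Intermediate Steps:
F = -2 (F = 8 - 10 = -2)
1/(694 + m(F)) = 1/(694 + 13) = 1/707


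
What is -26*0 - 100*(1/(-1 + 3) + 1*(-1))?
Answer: 50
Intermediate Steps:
-26*0 - 100*(1/(-1 + 3) + 1*(-1)) = 0 - 100*(1/2 - 1) = 0 - 100*(½ - 1) = 0 - 100*(-½) = 0 + 50 = 50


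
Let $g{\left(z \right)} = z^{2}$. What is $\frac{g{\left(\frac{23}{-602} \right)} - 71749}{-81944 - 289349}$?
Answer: $\frac{26002124067}{134558068372} \approx 0.19324$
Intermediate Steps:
$\frac{g{\left(\frac{23}{-602} \right)} - 71749}{-81944 - 289349} = \frac{\left(\frac{23}{-602}\right)^{2} - 71749}{-81944 - 289349} = \frac{\left(23 \left(- \frac{1}{602}\right)\right)^{2} - 71749}{-371293} = \left(\left(- \frac{23}{602}\right)^{2} - 71749\right) \left(- \frac{1}{371293}\right) = \left(\frac{529}{362404} - 71749\right) \left(- \frac{1}{371293}\right) = \left(- \frac{26002124067}{362404}\right) \left(- \frac{1}{371293}\right) = \frac{26002124067}{134558068372}$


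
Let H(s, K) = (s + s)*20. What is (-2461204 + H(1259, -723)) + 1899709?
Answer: -511135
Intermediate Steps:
H(s, K) = 40*s (H(s, K) = (2*s)*20 = 40*s)
(-2461204 + H(1259, -723)) + 1899709 = (-2461204 + 40*1259) + 1899709 = (-2461204 + 50360) + 1899709 = -2410844 + 1899709 = -511135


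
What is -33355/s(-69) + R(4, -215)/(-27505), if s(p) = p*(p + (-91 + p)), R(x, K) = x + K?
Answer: -914095264/434606505 ≈ -2.1033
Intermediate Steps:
R(x, K) = K + x
s(p) = p*(-91 + 2*p)
-33355/s(-69) + R(4, -215)/(-27505) = -33355*(-1/(69*(-91 + 2*(-69)))) + (-215 + 4)/(-27505) = -33355*(-1/(69*(-91 - 138))) - 211*(-1/27505) = -33355/((-69*(-229))) + 211/27505 = -33355/15801 + 211/27505 = -914095264/434606505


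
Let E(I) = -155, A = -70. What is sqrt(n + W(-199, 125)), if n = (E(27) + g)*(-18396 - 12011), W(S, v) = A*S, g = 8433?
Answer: 4*I*sqrt(15730951) ≈ 15865.0*I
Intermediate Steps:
W(S, v) = -70*S
n = -251709146 (n = (-155 + 8433)*(-18396 - 12011) = 8278*(-30407) = -251709146)
sqrt(n + W(-199, 125)) = sqrt(-251709146 - 70*(-199)) = sqrt(-251709146 + 13930) = sqrt(-251695216) = 4*I*sqrt(15730951)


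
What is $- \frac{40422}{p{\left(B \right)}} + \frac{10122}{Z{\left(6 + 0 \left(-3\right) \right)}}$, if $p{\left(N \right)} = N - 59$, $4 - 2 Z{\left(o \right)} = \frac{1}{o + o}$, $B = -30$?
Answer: $\frac{23520426}{4183} \approx 5622.9$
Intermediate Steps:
$Z{\left(o \right)} = 2 - \frac{1}{4 o}$ ($Z{\left(o \right)} = 2 - \frac{1}{2 \left(o + o\right)} = 2 - \frac{1}{2 \cdot 2 o} = 2 - \frac{\frac{1}{2} \frac{1}{o}}{2} = 2 - \frac{1}{4 o}$)
$p{\left(N \right)} = -59 + N$
$- \frac{40422}{p{\left(B \right)}} + \frac{10122}{Z{\left(6 + 0 \left(-3\right) \right)}} = - \frac{40422}{-59 - 30} + \frac{10122}{2 - \frac{1}{4 \left(6 + 0 \left(-3\right)\right)}} = - \frac{40422}{-89} + \frac{10122}{2 - \frac{1}{4 \left(6 + 0\right)}} = \left(-40422\right) \left(- \frac{1}{89}\right) + \frac{10122}{2 - \frac{1}{4 \cdot 6}} = \frac{40422}{89} + \frac{10122}{2 - \frac{1}{24}} = \frac{40422}{89} + \frac{10122}{\frac{47}{24}} = \frac{40422}{89} + 10122 \cdot \frac{24}{47} = \frac{40422}{89} + \frac{242928}{47} = \frac{23520426}{4183}$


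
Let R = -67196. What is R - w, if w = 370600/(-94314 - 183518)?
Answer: -2333603559/34729 ≈ -67195.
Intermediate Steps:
w = -46325/34729 (w = 370600/(-277832) = 370600*(-1/277832) = -46325/34729 ≈ -1.3339)
R - w = -67196 - 1*(-46325/34729) = -67196 + 46325/34729 = -2333603559/34729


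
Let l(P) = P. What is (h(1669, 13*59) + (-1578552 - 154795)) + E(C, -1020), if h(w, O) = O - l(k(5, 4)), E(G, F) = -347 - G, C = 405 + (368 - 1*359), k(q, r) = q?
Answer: -1733346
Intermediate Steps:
C = 414 (C = 405 + (368 - 359) = 405 + 9 = 414)
h(w, O) = -5 + O (h(w, O) = O - 1*5 = O - 5 = -5 + O)
(h(1669, 13*59) + (-1578552 - 154795)) + E(C, -1020) = ((-5 + 13*59) + (-1578552 - 154795)) + (-347 - 1*414) = ((-5 + 767) - 1733347) + (-347 - 414) = (762 - 1733347) - 761 = -1732585 - 761 = -1733346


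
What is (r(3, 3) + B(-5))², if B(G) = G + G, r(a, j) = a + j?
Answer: 16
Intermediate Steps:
B(G) = 2*G
(r(3, 3) + B(-5))² = ((3 + 3) + 2*(-5))² = (6 - 10)² = (-4)² = 16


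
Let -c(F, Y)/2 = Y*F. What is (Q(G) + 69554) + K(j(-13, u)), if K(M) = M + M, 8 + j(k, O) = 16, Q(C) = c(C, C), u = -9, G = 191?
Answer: -3392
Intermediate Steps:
c(F, Y) = -2*F*Y (c(F, Y) = -2*Y*F = -2*F*Y)
Q(C) = -2*C**2 (Q(C) = -2*C*C = -2*C**2)
j(k, O) = 8 (j(k, O) = -8 + 16 = 8)
K(M) = 2*M
(Q(G) + 69554) + K(j(-13, u)) = (-2*191**2 + 69554) + 2*8 = (-2*36481 + 69554) + 16 = (-72962 + 69554) + 16 = -3408 + 16 = -3392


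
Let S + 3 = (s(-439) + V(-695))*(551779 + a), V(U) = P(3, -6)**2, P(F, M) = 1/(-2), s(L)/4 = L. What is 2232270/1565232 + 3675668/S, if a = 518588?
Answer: 2792896490501401/1961023725239016 ≈ 1.4242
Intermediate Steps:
s(L) = 4*L
P(F, M) = -1/2
V(U) = 1/4 (V(U) = (-1/2)**2 = 1/4)
S = -7517187453/4 (S = -3 + (4*(-439) + 1/4)*(551779 + 518588) = -3 + (-1756 + 1/4)*1070367 = -3 - 7023/4*1070367 = -3 - 7517187441/4 = -7517187453/4 ≈ -1.8793e+9)
2232270/1565232 + 3675668/S = 2232270/1565232 + 3675668/(-7517187453/4) = 2232270*(1/1565232) + 3675668*(-4/7517187453) = 372045/260872 - 14702672/7517187453 = 2792896490501401/1961023725239016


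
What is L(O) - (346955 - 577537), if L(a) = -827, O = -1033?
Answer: 229755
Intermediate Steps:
L(O) - (346955 - 577537) = -827 - (346955 - 577537) = -827 - 1*(-230582) = -827 + 230582 = 229755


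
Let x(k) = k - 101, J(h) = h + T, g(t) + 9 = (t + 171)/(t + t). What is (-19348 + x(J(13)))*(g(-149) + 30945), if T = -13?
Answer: -89649251397/149 ≈ -6.0167e+8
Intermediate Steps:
g(t) = -9 + (171 + t)/(2*t) (g(t) = -9 + (t + 171)/(t + t) = -9 + (171 + t)/((2*t)) = -9 + (171 + t)*(1/(2*t)) = -9 + (171 + t)/(2*t))
J(h) = -13 + h (J(h) = h - 13 = -13 + h)
x(k) = -101 + k
(-19348 + x(J(13)))*(g(-149) + 30945) = (-19348 + (-101 + (-13 + 13)))*((½)*(171 - 17*(-149))/(-149) + 30945) = (-19348 + (-101 + 0))*((½)*(-1/149)*(171 + 2533) + 30945) = (-19348 - 101)*((½)*(-1/149)*2704 + 30945) = -19449*(-1352/149 + 30945) = -19449*4609453/149 = -89649251397/149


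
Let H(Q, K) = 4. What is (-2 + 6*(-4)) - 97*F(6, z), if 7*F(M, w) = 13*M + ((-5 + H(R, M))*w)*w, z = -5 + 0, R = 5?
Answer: -5323/7 ≈ -760.43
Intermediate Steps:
z = -5
F(M, w) = -w²/7 + 13*M/7 (F(M, w) = (13*M + ((-5 + 4)*w)*w)/7 = (13*M + (-w)*w)/7 = (13*M - w²)/7 = (-w² + 13*M)/7 = -w²/7 + 13*M/7)
(-2 + 6*(-4)) - 97*F(6, z) = (-2 + 6*(-4)) - 97*(-⅐*(-5)² + (13/7)*6) = (-2 - 24) - 97*(-⅐*25 + 78/7) = -26 - 97*(-25/7 + 78/7) = -26 - 97*53/7 = -26 - 5141/7 = -5323/7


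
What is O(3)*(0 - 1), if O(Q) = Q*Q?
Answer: -9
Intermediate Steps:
O(Q) = Q²
O(3)*(0 - 1) = 3²*(0 - 1) = 9*(-1) = -9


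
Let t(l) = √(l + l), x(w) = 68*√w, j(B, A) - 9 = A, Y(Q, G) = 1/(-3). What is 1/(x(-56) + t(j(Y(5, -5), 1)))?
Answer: 1/(2*(√5 + 68*I*√14)) ≈ 1.7269e-5 - 0.001965*I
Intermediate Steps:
Y(Q, G) = -⅓
j(B, A) = 9 + A
t(l) = √2*√l (t(l) = √(2*l) = √2*√l)
1/(x(-56) + t(j(Y(5, -5), 1))) = 1/(68*√(-56) + √2*√(9 + 1)) = 1/(68*(2*I*√14) + √2*√10) = 1/(136*I*√14 + 2*√5) = 1/(2*√5 + 136*I*√14)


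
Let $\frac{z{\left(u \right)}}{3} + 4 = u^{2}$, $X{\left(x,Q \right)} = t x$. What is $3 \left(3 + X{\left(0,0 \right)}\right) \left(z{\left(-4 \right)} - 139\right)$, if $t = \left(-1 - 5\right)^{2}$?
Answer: $-927$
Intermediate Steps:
$t = 36$ ($t = \left(-6\right)^{2} = 36$)
$X{\left(x,Q \right)} = 36 x$
$z{\left(u \right)} = -12 + 3 u^{2}$
$3 \left(3 + X{\left(0,0 \right)}\right) \left(z{\left(-4 \right)} - 139\right) = 3 \left(3 + 36 \cdot 0\right) \left(\left(-12 + 3 \left(-4\right)^{2}\right) - 139\right) = 3 \left(3 + 0\right) \left(\left(-12 + 3 \cdot 16\right) - 139\right) = 3 \cdot 3 \left(\left(-12 + 48\right) - 139\right) = 9 \left(36 - 139\right) = 9 \left(-103\right) = -927$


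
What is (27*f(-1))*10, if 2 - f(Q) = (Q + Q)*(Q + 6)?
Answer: 3240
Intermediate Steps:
f(Q) = 2 - 2*Q*(6 + Q) (f(Q) = 2 - (Q + Q)*(Q + 6) = 2 - 2*Q*(6 + Q))
(27*f(-1))*10 = (27*(2 - 12*(-1) - 2*(-1)²))*10 = (27*(2 + 12 - 2*1))*10 = (27*(2 + 12 - 2))*10 = (27*12)*10 = 324*10 = 3240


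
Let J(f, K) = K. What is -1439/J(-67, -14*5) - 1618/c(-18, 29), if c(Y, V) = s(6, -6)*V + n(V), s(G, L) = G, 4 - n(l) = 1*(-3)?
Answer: 147199/12670 ≈ 11.618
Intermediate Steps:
n(l) = 7 (n(l) = 4 - (-3) = 4 - 1*(-3) = 4 + 3 = 7)
c(Y, V) = 7 + 6*V (c(Y, V) = 6*V + 7 = 7 + 6*V)
-1439/J(-67, -14*5) - 1618/c(-18, 29) = -1439/((-14*5)) - 1618/(7 + 6*29) = -1439/(-70) - 1618/(7 + 174) = -1439*(-1/70) - 1618/181 = 1439/70 - 1618*1/181 = 1439/70 - 1618/181 = 147199/12670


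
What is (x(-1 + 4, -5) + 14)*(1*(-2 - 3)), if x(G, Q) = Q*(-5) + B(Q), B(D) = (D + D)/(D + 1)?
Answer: -415/2 ≈ -207.50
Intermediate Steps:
B(D) = 2*D/(1 + D) (B(D) = (2*D)/(1 + D) = 2*D/(1 + D))
x(G, Q) = -5*Q + 2*Q/(1 + Q) (x(G, Q) = Q*(-5) + 2*Q/(1 + Q) = -5*Q + 2*Q/(1 + Q))
(x(-1 + 4, -5) + 14)*(1*(-2 - 3)) = (-5*(-3 - 5*(-5))/(1 - 5) + 14)*(1*(-2 - 3)) = (-5*(-3 + 25)/(-4) + 14)*(1*(-5)) = (-5*(-¼)*22 + 14)*(-5) = (55/2 + 14)*(-5) = (83/2)*(-5) = -415/2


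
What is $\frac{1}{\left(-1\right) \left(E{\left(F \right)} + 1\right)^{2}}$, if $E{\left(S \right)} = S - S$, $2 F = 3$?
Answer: $-1$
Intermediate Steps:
$F = \frac{3}{2}$ ($F = \frac{1}{2} \cdot 3 = \frac{3}{2} \approx 1.5$)
$E{\left(S \right)} = 0$
$\frac{1}{\left(-1\right) \left(E{\left(F \right)} + 1\right)^{2}} = \frac{1}{\left(-1\right) \left(0 + 1\right)^{2}} = \frac{1}{\left(-1\right) 1^{2}} = \frac{1}{\left(-1\right) 1} = \frac{1}{-1} = -1$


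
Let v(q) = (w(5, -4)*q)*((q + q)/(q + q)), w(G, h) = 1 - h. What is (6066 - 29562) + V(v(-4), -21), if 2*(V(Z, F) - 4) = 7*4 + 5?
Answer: -46951/2 ≈ -23476.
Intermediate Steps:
v(q) = 5*q (v(q) = ((1 - 1*(-4))*q)*((q + q)/(q + q)) = ((1 + 4)*q)*((2*q)/((2*q))) = (5*q)*((2*q)*(1/(2*q))) = (5*q)*1 = 5*q)
V(Z, F) = 41/2 (V(Z, F) = 4 + (7*4 + 5)/2 = 4 + (28 + 5)/2 = 4 + (½)*33 = 4 + 33/2 = 41/2)
(6066 - 29562) + V(v(-4), -21) = (6066 - 29562) + 41/2 = -23496 + 41/2 = -46951/2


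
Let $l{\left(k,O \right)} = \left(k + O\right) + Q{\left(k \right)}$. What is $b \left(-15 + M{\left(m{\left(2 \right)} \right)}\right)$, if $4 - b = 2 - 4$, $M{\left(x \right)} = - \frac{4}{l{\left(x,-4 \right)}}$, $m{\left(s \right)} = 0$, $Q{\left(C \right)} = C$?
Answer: $-84$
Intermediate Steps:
$l{\left(k,O \right)} = O + 2 k$ ($l{\left(k,O \right)} = \left(k + O\right) + k = \left(O + k\right) + k = O + 2 k$)
$M{\left(x \right)} = - \frac{4}{-4 + 2 x}$
$b = 6$ ($b = 4 - \left(2 - 4\right) = 4 - -2 = 4 + 2 = 6$)
$b \left(-15 + M{\left(m{\left(2 \right)} \right)}\right) = 6 \left(-15 - \frac{2}{-2 + 0}\right) = 6 \left(-15 - \frac{2}{-2}\right) = 6 \left(-15 - -1\right) = 6 \left(-15 + 1\right) = 6 \left(-14\right) = -84$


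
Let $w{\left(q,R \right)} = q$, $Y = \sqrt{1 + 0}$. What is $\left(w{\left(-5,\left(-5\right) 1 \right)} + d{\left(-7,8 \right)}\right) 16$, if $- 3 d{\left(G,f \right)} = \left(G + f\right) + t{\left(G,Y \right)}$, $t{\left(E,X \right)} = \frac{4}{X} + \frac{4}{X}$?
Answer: $-128$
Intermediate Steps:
$Y = 1$ ($Y = \sqrt{1} = 1$)
$t{\left(E,X \right)} = \frac{8}{X}$
$d{\left(G,f \right)} = - \frac{8}{3} - \frac{G}{3} - \frac{f}{3}$ ($d{\left(G,f \right)} = - \frac{\left(G + f\right) + \frac{8}{1}}{3} = - \frac{\left(G + f\right) + 8 \cdot 1}{3} = - \frac{\left(G + f\right) + 8}{3} = - \frac{8 + G + f}{3} = - \frac{8}{3} - \frac{G}{3} - \frac{f}{3}$)
$\left(w{\left(-5,\left(-5\right) 1 \right)} + d{\left(-7,8 \right)}\right) 16 = \left(-5 - 3\right) 16 = \left(-8\right) 16 = -128$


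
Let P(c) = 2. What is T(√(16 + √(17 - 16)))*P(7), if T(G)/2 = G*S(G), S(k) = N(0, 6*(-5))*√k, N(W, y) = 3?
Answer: 12*17^(¾) ≈ 100.47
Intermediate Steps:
S(k) = 3*√k
T(G) = 6*G^(3/2) (T(G) = 2*(G*(3*√G)) = 2*(3*G^(3/2)) = 6*G^(3/2))
T(√(16 + √(17 - 16)))*P(7) = (6*(√(16 + √(17 - 16)))^(3/2))*2 = (6*(√(16 + √1))^(3/2))*2 = (6*(√(16 + 1))^(3/2))*2 = (6*(√17)^(3/2))*2 = (6*17^(¾))*2 = 12*17^(¾)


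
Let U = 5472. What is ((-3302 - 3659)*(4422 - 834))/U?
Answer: -2081339/456 ≈ -4564.3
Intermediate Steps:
((-3302 - 3659)*(4422 - 834))/U = ((-3302 - 3659)*(4422 - 834))/5472 = -6961*3588*(1/5472) = -24976068*1/5472 = -2081339/456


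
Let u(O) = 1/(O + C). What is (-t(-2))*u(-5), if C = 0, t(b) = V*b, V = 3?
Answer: -6/5 ≈ -1.2000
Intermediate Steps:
t(b) = 3*b
u(O) = 1/O (u(O) = 1/(O + 0) = 1/O)
(-t(-2))*u(-5) = -3*(-2)/(-5) = -1*(-6)*(-⅕) = 6*(-⅕) = -6/5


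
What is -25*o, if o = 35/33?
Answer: -875/33 ≈ -26.515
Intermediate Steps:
o = 35/33 (o = 35*(1/33) = 35/33 ≈ 1.0606)
-25*o = -25*35/33 = -875/33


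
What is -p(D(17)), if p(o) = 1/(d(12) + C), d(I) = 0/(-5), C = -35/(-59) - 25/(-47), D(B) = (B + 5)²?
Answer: -2773/3120 ≈ -0.88878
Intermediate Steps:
D(B) = (5 + B)²
C = 3120/2773 (C = -35*(-1/59) - 25*(-1/47) = 35/59 + 25/47 = 3120/2773 ≈ 1.1251)
d(I) = 0 (d(I) = 0*(-⅕) = 0)
p(o) = 2773/3120 (p(o) = 1/(0 + 3120/2773) = 1/(3120/2773) = 2773/3120)
-p(D(17)) = -1*2773/3120 = -2773/3120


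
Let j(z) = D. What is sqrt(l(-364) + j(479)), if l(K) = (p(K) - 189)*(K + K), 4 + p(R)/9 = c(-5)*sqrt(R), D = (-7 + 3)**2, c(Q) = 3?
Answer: 2*sqrt(40954 - 9828*I*sqrt(91)) ≈ 535.28 - 350.3*I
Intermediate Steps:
D = 16 (D = (-4)**2 = 16)
p(R) = -36 + 27*sqrt(R) (p(R) = -36 + 9*(3*sqrt(R)) = -36 + 27*sqrt(R))
l(K) = 2*K*(-225 + 27*sqrt(K)) (l(K) = ((-36 + 27*sqrt(K)) - 189)*(K + K) = (-225 + 27*sqrt(K))*(2*K) = 2*K*(-225 + 27*sqrt(K)))
j(z) = 16
sqrt(l(-364) + j(479)) = sqrt((-450*(-364) + 54*(-364)**(3/2)) + 16) = sqrt((163800 + 54*(-728*I*sqrt(91))) + 16) = sqrt((163800 - 39312*I*sqrt(91)) + 16) = sqrt(163816 - 39312*I*sqrt(91))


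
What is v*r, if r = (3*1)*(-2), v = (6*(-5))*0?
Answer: 0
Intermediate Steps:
v = 0 (v = -30*0 = 0)
r = -6 (r = 3*(-2) = -6)
v*r = 0*(-6) = 0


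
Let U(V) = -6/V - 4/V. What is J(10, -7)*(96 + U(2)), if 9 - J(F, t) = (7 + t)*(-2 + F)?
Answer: 819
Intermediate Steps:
U(V) = -10/V
J(F, t) = 9 - (-2 + F)*(7 + t) (J(F, t) = 9 - (7 + t)*(-2 + F) = 9 - (-2 + F)*(7 + t))
J(10, -7)*(96 + U(2)) = (23 - 7*10 + 2*(-7) - 1*10*(-7))*(96 - 10/2) = (23 - 70 - 14 + 70)*(96 - 10*½) = 9*(96 - 5) = 9*91 = 819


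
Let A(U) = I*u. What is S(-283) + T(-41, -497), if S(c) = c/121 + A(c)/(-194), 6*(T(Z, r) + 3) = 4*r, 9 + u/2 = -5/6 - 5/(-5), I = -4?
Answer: -11867390/35211 ≈ -337.04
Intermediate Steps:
u = -53/3 (u = -18 + 2*(-5/6 - 5/(-5)) = -18 + 2*(-5*1/6 - 5*(-1/5)) = -18 + 2*(-5/6 + 1) = -18 + 2*(1/6) = -18 + 1/3 = -53/3 ≈ -17.667)
A(U) = 212/3 (A(U) = -4*(-53/3) = 212/3)
T(Z, r) = -3 + 2*r/3 (T(Z, r) = -3 + (4*r)/6 = -3 + 2*r/3)
S(c) = -106/291 + c/121 (S(c) = c/121 + (212/3)/(-194) = c*(1/121) + (212/3)*(-1/194) = c/121 - 106/291 = -106/291 + c/121)
S(-283) + T(-41, -497) = (-106/291 + (1/121)*(-283)) + (-3 + (2/3)*(-497)) = (-106/291 - 283/121) + (-3 - 994/3) = -95179/35211 - 1003/3 = -11867390/35211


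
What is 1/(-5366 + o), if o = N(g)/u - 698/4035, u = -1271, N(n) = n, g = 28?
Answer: -5128485/27520450648 ≈ -0.00018635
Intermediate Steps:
o = -1000138/5128485 (o = 28/(-1271) - 698/4035 = 28*(-1/1271) - 698*1/4035 = -28/1271 - 698/4035 = -1000138/5128485 ≈ -0.19502)
1/(-5366 + o) = 1/(-5366 - 1000138/5128485) = 1/(-27520450648/5128485) = -5128485/27520450648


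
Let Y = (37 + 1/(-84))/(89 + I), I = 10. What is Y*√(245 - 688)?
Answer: 3107*I*√443/8316 ≈ 7.8637*I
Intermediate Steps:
Y = 3107/8316 (Y = (37 + 1/(-84))/(89 + 10) = (37 - 1/84)/99 = (3107/84)*(1/99) = 3107/8316 ≈ 0.37362)
Y*√(245 - 688) = 3107*√(245 - 688)/8316 = 3107*√(-443)/8316 = 3107*(I*√443)/8316 = 3107*I*√443/8316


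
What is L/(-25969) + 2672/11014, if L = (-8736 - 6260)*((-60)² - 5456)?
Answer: -153239301448/143011283 ≈ -1071.5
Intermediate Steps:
L = 27832576 (L = -14996*(3600 - 5456) = -14996*(-1856) = 27832576)
L/(-25969) + 2672/11014 = 27832576/(-25969) + 2672/11014 = 27832576*(-1/25969) + 2672*(1/11014) = -27832576/25969 + 1336/5507 = -153239301448/143011283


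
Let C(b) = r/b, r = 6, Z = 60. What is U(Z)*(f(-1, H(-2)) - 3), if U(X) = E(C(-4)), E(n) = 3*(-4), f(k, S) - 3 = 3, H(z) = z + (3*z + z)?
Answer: -36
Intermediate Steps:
H(z) = 5*z (H(z) = z + 4*z = 5*z)
C(b) = 6/b
f(k, S) = 6 (f(k, S) = 3 + 3 = 6)
E(n) = -12
U(X) = -12
U(Z)*(f(-1, H(-2)) - 3) = -12*(6 - 3) = -12*3 = -36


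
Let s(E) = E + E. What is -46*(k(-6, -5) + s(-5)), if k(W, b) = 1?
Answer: 414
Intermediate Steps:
s(E) = 2*E
-46*(k(-6, -5) + s(-5)) = -46*(1 + 2*(-5)) = -46*(1 - 10) = -46*(-9) = 414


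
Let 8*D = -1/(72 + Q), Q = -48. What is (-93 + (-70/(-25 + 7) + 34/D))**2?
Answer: 3546678916/81 ≈ 4.3786e+7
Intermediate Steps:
D = -1/192 (D = (-1/(72 - 48))/8 = (-1/24)/8 = (-1*1/24)/8 = (1/8)*(-1/24) = -1/192 ≈ -0.0052083)
(-93 + (-70/(-25 + 7) + 34/D))**2 = (-93 + (-70/(-25 + 7) + 34/(-1/192)))**2 = (-93 + (-70/(-18) + 34*(-192)))**2 = (-93 + (-70*(-1/18) - 6528))**2 = (-93 + (35/9 - 6528))**2 = (-93 - 58717/9)**2 = (-59554/9)**2 = 3546678916/81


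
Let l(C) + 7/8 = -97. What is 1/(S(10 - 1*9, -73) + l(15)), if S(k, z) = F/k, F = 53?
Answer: -8/359 ≈ -0.022284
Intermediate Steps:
l(C) = -783/8 (l(C) = -7/8 - 97 = -783/8)
S(k, z) = 53/k
1/(S(10 - 1*9, -73) + l(15)) = 1/(53/(10 - 1*9) - 783/8) = 1/(53/(10 - 9) - 783/8) = 1/(53/1 - 783/8) = 1/(53*1 - 783/8) = 1/(53 - 783/8) = 1/(-359/8) = -8/359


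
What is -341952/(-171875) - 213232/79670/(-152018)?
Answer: 207075551830756/104081261453125 ≈ 1.9896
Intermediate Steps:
-341952/(-171875) - 213232/79670/(-152018) = -341952*(-1/171875) - 213232*1/79670*(-1/152018) = 341952/171875 - 106616/39835*(-1/152018) = 341952/171875 + 53308/3027818515 = 207075551830756/104081261453125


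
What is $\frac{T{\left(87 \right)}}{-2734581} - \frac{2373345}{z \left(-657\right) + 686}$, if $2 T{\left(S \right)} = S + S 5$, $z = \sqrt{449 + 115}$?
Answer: $\frac{148404934158981}{22148232000488} + \frac{311857533 \sqrt{141}}{24297944} \approx 159.1$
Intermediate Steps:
$z = 2 \sqrt{141}$ ($z = \sqrt{564} = 2 \sqrt{141} \approx 23.749$)
$T{\left(S \right)} = 3 S$ ($T{\left(S \right)} = \frac{S + S 5}{2} = \frac{S + 5 S}{2} = \frac{6 S}{2} = 3 S$)
$\frac{T{\left(87 \right)}}{-2734581} - \frac{2373345}{z \left(-657\right) + 686} = \frac{3 \cdot 87}{-2734581} - \frac{2373345}{2 \sqrt{141} \left(-657\right) + 686} = 261 \left(- \frac{1}{2734581}\right) - \frac{2373345}{- 1314 \sqrt{141} + 686} = - \frac{87}{911527} - \frac{2373345}{686 - 1314 \sqrt{141}}$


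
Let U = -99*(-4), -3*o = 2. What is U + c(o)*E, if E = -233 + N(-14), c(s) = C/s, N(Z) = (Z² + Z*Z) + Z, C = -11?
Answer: 5577/2 ≈ 2788.5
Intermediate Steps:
o = -⅔ (o = -⅓*2 = -⅔ ≈ -0.66667)
N(Z) = Z + 2*Z² (N(Z) = (Z² + Z²) + Z = 2*Z² + Z = Z + 2*Z²)
c(s) = -11/s
U = 396
E = 145 (E = -233 - 14*(1 + 2*(-14)) = -233 - 14*(1 - 28) = -233 - 14*(-27) = -233 + 378 = 145)
U + c(o)*E = 396 - 11/(-⅔)*145 = 396 - 11*(-3/2)*145 = 396 + (33/2)*145 = 396 + 4785/2 = 5577/2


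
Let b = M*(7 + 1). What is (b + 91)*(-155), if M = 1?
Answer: -15345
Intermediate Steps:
b = 8 (b = 1*(7 + 1) = 1*8 = 8)
(b + 91)*(-155) = (8 + 91)*(-155) = 99*(-155) = -15345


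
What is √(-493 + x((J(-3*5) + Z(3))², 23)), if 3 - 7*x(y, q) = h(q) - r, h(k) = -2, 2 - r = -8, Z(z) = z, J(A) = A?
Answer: 2*I*√6013/7 ≈ 22.155*I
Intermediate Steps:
r = 10 (r = 2 - 1*(-8) = 2 + 8 = 10)
x(y, q) = 15/7 (x(y, q) = 3/7 - (-2 - 1*10)/7 = 3/7 - (-2 - 10)/7 = 3/7 - ⅐*(-12) = 3/7 + 12/7 = 15/7)
√(-493 + x((J(-3*5) + Z(3))², 23)) = √(-493 + 15/7) = √(-3436/7) = 2*I*√6013/7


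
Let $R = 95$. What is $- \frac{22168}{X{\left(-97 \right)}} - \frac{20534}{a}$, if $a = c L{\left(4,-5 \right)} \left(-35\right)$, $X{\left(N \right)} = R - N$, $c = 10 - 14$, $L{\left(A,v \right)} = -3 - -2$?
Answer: $\frac{26219}{840} \approx 31.213$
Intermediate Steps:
$L{\left(A,v \right)} = -1$ ($L{\left(A,v \right)} = -3 + 2 = -1$)
$c = -4$
$X{\left(N \right)} = 95 - N$
$a = -140$ ($a = \left(-4\right) \left(-1\right) \left(-35\right) = 4 \left(-35\right) = -140$)
$- \frac{22168}{X{\left(-97 \right)}} - \frac{20534}{a} = - \frac{22168}{95 - -97} - \frac{20534}{-140} = - \frac{22168}{95 + 97} - - \frac{10267}{70} = - \frac{22168}{192} + \frac{10267}{70} = \left(-22168\right) \frac{1}{192} + \frac{10267}{70} = - \frac{2771}{24} + \frac{10267}{70} = \frac{26219}{840}$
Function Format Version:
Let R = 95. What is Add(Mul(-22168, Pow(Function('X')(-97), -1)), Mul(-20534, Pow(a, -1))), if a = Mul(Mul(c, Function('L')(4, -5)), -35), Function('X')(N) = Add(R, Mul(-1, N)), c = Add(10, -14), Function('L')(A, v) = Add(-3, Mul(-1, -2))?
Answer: Rational(26219, 840) ≈ 31.213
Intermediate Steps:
Function('L')(A, v) = -1 (Function('L')(A, v) = Add(-3, 2) = -1)
c = -4
Function('X')(N) = Add(95, Mul(-1, N))
a = -140 (a = Mul(Mul(-4, -1), -35) = Mul(4, -35) = -140)
Add(Mul(-22168, Pow(Function('X')(-97), -1)), Mul(-20534, Pow(a, -1))) = Add(Mul(-22168, Pow(Add(95, Mul(-1, -97)), -1)), Mul(-20534, Pow(-140, -1))) = Add(Mul(-22168, Pow(Add(95, 97), -1)), Mul(-20534, Rational(-1, 140))) = Add(Mul(-22168, Pow(192, -1)), Rational(10267, 70)) = Add(Mul(-22168, Rational(1, 192)), Rational(10267, 70)) = Add(Rational(-2771, 24), Rational(10267, 70)) = Rational(26219, 840)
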